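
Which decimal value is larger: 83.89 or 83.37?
83.89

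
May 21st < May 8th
False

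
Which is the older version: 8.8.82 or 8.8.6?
8.8.6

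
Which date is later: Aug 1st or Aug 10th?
Aug 10th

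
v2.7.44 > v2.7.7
True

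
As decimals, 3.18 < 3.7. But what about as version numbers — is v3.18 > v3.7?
True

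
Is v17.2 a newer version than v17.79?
No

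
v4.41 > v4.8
True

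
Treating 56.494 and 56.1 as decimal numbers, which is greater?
56.494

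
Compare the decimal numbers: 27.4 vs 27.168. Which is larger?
27.4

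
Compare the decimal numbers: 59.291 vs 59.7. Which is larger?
59.7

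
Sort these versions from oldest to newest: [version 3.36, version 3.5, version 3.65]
[version 3.5, version 3.36, version 3.65]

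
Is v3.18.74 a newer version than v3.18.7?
Yes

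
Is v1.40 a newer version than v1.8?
Yes. Version numbers are compared segment by segment as integers, not as decimals: minor version 40 > 8, so v1.40 > v1.8 (even though the decimal 1.40 < 1.8).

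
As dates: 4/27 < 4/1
False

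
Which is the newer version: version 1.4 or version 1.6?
version 1.6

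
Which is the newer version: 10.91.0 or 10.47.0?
10.91.0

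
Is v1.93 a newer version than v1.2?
Yes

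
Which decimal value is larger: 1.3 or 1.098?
1.3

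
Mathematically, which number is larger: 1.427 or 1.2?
1.427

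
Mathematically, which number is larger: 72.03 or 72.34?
72.34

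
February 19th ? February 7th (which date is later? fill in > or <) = >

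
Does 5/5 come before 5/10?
Yes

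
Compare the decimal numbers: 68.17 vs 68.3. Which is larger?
68.3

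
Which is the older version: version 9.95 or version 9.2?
version 9.2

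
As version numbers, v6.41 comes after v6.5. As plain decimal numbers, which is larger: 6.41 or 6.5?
6.5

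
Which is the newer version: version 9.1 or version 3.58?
version 9.1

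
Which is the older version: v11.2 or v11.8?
v11.2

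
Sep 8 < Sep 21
True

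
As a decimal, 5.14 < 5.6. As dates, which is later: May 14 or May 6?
May 14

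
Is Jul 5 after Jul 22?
No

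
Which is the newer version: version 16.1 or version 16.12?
version 16.12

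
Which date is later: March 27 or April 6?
April 6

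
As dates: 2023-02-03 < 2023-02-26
True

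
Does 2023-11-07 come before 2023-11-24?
Yes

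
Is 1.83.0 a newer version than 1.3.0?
Yes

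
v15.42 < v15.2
False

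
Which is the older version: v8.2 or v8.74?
v8.2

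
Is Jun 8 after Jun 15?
No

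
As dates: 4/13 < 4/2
False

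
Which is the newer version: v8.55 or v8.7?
v8.55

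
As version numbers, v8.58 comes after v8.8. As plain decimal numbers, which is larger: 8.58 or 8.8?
8.8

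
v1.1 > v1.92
False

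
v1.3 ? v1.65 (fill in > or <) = <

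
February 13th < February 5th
False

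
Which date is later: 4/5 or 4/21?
4/21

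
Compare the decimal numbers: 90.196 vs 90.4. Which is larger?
90.4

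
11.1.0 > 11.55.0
False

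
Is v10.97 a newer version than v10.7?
Yes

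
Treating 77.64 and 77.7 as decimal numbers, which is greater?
77.7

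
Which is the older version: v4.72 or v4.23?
v4.23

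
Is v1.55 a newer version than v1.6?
Yes. Version numbers are compared segment by segment as integers, not as decimals: minor version 55 > 6, so v1.55 > v1.6 (even though the decimal 1.55 < 1.6).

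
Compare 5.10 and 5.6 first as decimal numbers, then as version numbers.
As decimals: 5.10 < 5.6. As versions: v5.10 > v5.6 (minor version 10 > 6).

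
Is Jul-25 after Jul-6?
Yes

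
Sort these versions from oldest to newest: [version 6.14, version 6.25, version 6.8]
[version 6.8, version 6.14, version 6.25]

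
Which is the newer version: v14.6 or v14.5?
v14.6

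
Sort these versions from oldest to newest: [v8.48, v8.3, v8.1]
[v8.1, v8.3, v8.48]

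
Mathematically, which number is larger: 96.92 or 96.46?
96.92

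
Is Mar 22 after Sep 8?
No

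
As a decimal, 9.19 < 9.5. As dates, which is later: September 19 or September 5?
September 19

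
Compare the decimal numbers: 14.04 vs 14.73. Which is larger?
14.73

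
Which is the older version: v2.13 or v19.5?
v2.13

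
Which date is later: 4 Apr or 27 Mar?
4 Apr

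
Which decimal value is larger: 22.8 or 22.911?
22.911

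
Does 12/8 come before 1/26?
No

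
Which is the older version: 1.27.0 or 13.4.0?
1.27.0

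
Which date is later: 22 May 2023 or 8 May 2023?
22 May 2023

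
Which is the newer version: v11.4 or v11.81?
v11.81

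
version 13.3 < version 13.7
True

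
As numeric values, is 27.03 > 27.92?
False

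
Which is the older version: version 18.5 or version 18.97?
version 18.5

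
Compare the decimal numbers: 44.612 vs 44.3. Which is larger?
44.612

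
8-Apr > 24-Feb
True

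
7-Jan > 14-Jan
False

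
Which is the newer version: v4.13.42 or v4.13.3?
v4.13.42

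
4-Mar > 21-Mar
False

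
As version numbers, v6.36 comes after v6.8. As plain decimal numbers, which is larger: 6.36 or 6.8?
6.8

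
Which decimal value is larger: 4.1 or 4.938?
4.938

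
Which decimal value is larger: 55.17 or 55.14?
55.17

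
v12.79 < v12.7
False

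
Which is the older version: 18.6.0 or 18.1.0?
18.1.0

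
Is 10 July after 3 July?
Yes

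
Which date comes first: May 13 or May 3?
May 3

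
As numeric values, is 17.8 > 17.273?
True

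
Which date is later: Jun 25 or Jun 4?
Jun 25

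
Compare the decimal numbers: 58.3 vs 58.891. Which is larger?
58.891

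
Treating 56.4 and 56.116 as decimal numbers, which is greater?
56.4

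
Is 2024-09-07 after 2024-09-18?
No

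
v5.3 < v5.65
True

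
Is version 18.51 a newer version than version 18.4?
Yes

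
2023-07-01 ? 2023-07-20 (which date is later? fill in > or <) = <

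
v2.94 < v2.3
False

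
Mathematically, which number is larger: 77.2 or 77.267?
77.267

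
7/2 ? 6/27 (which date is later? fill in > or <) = >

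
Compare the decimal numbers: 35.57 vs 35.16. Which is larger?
35.57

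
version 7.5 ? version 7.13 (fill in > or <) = <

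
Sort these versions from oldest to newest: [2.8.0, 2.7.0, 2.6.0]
[2.6.0, 2.7.0, 2.8.0]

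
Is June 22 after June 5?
Yes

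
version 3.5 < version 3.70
True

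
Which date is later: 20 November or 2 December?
2 December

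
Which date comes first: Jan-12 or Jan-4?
Jan-4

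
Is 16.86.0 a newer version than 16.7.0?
Yes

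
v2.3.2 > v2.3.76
False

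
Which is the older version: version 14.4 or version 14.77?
version 14.4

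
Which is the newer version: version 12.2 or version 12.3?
version 12.3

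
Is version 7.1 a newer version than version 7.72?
No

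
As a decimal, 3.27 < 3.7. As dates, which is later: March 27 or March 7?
March 27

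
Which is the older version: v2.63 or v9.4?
v2.63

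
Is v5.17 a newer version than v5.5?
Yes. Version numbers are compared segment by segment as integers, not as decimals: minor version 17 > 5, so v5.17 > v5.5 (even though the decimal 5.17 < 5.5).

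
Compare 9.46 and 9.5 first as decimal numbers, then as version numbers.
As decimals: 9.46 < 9.5. As versions: v9.46 > v9.5 (minor version 46 > 5).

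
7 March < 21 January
False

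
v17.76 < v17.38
False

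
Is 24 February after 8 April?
No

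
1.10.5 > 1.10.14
False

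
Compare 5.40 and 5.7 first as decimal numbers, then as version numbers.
As decimals: 5.40 < 5.7. As versions: v5.40 > v5.7 (minor version 40 > 7).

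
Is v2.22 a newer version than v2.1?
Yes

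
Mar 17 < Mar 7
False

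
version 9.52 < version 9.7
False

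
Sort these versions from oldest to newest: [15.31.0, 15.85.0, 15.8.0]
[15.8.0, 15.31.0, 15.85.0]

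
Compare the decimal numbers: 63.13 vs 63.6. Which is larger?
63.6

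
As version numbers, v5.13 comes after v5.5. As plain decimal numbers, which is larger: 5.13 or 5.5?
5.5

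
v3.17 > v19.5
False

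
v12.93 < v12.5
False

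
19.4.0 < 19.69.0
True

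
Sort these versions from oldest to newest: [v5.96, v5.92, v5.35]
[v5.35, v5.92, v5.96]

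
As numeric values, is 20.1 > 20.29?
False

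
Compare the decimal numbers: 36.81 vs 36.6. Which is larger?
36.81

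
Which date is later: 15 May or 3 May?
15 May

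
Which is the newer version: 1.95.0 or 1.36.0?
1.95.0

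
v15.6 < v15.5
False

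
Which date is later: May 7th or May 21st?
May 21st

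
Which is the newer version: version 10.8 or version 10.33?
version 10.33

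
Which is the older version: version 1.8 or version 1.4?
version 1.4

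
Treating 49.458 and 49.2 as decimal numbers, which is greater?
49.458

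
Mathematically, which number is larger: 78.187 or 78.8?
78.8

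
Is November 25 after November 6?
Yes. Day 25 comes after day 6 in November — this is a date comparison, not a decimal one (the decimal 11.25 would be smaller than 11.6).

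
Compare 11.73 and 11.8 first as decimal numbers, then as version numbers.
As decimals: 11.73 < 11.8. As versions: v11.73 > v11.8 (minor version 73 > 8).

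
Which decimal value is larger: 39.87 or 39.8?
39.87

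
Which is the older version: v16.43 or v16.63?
v16.43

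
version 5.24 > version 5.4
True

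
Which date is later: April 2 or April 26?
April 26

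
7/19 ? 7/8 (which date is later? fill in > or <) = >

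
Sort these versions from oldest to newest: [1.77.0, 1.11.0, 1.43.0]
[1.11.0, 1.43.0, 1.77.0]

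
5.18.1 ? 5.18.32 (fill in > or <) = <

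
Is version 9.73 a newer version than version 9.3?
Yes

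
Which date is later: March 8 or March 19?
March 19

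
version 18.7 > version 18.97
False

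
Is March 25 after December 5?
No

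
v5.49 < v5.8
False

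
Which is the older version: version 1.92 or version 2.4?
version 1.92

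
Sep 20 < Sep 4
False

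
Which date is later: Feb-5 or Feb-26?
Feb-26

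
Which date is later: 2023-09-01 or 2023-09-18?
2023-09-18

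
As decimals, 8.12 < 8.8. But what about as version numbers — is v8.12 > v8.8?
True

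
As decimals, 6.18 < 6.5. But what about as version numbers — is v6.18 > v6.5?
True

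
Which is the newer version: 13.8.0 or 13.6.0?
13.8.0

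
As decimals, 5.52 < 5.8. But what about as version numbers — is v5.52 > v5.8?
True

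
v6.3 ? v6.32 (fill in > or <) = <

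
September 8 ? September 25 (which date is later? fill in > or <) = <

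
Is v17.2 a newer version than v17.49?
No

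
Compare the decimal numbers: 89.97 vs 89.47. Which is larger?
89.97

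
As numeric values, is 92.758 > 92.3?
True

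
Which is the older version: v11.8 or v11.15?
v11.8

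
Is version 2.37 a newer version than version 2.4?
Yes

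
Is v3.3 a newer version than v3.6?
No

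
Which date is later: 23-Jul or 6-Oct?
6-Oct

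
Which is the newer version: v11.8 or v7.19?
v11.8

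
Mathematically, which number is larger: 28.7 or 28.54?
28.7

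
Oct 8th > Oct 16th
False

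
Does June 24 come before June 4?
No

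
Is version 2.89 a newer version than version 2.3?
Yes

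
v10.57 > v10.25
True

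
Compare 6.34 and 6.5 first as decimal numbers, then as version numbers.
As decimals: 6.34 < 6.5. As versions: v6.34 > v6.5 (minor version 34 > 5).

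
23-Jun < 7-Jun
False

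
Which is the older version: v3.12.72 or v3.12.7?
v3.12.7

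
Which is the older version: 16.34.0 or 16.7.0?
16.7.0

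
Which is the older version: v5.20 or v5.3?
v5.3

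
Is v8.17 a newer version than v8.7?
Yes. Version numbers are compared segment by segment as integers, not as decimals: minor version 17 > 7, so v8.17 > v8.7 (even though the decimal 8.17 < 8.7).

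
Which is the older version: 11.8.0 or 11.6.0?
11.6.0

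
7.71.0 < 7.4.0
False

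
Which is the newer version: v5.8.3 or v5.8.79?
v5.8.79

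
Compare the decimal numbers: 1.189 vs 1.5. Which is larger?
1.5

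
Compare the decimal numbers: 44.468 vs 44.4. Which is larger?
44.468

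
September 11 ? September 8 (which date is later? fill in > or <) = >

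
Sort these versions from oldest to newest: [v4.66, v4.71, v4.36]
[v4.36, v4.66, v4.71]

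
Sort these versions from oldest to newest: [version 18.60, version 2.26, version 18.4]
[version 2.26, version 18.4, version 18.60]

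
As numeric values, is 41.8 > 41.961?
False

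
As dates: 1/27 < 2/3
True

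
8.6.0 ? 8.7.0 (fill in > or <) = <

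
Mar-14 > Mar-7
True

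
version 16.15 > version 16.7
True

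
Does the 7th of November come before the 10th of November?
Yes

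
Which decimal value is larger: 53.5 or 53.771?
53.771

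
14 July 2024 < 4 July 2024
False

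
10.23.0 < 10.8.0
False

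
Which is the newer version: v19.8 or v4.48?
v19.8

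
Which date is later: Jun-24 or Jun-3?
Jun-24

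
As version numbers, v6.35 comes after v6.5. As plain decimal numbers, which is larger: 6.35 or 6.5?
6.5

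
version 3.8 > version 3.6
True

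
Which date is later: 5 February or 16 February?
16 February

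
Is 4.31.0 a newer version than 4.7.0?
Yes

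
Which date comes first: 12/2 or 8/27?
8/27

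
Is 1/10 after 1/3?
Yes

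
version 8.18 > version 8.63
False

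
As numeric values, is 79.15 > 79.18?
False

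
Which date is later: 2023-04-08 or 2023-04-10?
2023-04-10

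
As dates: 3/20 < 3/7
False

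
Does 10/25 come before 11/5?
Yes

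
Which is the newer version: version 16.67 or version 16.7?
version 16.67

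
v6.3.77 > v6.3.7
True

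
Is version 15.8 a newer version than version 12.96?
Yes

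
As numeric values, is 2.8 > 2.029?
True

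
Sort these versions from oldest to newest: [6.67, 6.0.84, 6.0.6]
[6.0.6, 6.0.84, 6.67]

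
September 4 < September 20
True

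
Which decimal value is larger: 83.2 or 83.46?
83.46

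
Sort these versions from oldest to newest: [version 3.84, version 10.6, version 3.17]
[version 3.17, version 3.84, version 10.6]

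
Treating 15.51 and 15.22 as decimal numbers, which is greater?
15.51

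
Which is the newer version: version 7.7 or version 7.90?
version 7.90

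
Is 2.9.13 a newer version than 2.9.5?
Yes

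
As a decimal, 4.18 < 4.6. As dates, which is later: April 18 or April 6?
April 18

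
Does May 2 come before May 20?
Yes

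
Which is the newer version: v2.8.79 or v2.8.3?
v2.8.79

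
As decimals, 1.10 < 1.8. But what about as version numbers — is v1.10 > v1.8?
True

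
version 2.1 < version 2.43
True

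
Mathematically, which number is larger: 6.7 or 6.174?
6.7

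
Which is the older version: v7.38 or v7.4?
v7.4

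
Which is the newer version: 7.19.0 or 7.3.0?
7.19.0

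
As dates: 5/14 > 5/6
True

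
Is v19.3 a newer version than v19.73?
No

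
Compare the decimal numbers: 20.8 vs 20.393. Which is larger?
20.8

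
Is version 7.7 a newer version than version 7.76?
No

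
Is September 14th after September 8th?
Yes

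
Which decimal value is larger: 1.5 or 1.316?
1.5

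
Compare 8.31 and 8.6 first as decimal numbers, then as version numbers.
As decimals: 8.31 < 8.6. As versions: v8.31 > v8.6 (minor version 31 > 6).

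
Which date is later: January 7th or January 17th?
January 17th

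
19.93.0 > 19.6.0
True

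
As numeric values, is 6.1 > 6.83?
False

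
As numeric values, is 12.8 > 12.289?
True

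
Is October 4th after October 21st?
No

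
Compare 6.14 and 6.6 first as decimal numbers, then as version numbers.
As decimals: 6.14 < 6.6. As versions: v6.14 > v6.6 (minor version 14 > 6).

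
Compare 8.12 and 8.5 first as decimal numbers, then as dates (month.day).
As decimals: 8.12 < 8.5. As dates: 8/12 is later than 8/5 (day 12 > day 5).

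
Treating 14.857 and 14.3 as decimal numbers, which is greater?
14.857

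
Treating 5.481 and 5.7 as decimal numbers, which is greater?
5.7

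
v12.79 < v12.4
False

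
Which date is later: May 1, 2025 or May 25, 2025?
May 25, 2025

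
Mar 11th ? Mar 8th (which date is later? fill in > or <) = >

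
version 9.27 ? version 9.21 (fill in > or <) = >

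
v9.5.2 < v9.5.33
True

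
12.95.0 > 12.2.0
True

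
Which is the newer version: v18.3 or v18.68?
v18.68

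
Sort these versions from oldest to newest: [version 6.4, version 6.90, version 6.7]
[version 6.4, version 6.7, version 6.90]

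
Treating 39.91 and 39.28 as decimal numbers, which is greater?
39.91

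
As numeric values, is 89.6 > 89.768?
False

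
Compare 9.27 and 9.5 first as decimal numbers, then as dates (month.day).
As decimals: 9.27 < 9.5. As dates: 9/27 is later than 9/5 (day 27 > day 5).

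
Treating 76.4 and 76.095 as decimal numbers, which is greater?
76.4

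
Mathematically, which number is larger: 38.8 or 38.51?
38.8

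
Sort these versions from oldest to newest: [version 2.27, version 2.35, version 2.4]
[version 2.4, version 2.27, version 2.35]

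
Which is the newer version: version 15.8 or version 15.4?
version 15.8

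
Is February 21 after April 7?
No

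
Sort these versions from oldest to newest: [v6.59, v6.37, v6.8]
[v6.8, v6.37, v6.59]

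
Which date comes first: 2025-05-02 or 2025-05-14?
2025-05-02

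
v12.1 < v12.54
True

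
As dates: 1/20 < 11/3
True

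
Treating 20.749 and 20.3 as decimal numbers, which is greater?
20.749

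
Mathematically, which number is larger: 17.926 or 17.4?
17.926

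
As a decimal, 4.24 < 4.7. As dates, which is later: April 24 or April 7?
April 24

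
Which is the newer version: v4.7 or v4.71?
v4.71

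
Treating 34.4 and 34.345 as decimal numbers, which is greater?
34.4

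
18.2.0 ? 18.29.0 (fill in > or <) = <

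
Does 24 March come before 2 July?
Yes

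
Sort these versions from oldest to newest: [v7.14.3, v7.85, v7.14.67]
[v7.14.3, v7.14.67, v7.85]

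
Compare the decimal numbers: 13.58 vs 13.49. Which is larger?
13.58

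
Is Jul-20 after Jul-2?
Yes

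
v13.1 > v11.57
True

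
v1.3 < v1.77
True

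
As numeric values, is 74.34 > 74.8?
False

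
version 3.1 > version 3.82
False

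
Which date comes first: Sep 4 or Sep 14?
Sep 4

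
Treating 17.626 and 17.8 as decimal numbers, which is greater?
17.8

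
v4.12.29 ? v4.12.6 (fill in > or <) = >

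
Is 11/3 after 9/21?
Yes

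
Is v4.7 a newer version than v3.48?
Yes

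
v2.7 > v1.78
True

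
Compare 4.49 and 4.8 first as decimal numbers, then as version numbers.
As decimals: 4.49 < 4.8. As versions: v4.49 > v4.8 (minor version 49 > 8).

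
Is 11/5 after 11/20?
No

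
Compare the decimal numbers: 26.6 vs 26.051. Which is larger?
26.6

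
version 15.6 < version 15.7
True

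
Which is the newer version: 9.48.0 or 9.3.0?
9.48.0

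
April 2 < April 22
True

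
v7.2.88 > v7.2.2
True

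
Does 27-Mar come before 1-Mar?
No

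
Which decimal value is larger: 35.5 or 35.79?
35.79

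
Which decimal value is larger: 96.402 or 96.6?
96.6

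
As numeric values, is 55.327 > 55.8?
False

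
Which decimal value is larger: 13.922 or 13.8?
13.922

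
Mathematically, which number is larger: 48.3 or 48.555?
48.555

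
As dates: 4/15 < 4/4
False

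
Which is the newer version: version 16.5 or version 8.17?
version 16.5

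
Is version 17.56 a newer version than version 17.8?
Yes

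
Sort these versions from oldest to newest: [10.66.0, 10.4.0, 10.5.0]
[10.4.0, 10.5.0, 10.66.0]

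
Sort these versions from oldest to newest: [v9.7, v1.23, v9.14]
[v1.23, v9.7, v9.14]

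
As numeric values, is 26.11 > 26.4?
False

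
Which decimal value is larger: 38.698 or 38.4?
38.698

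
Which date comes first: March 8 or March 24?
March 8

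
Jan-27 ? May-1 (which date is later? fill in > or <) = <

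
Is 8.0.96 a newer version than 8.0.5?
Yes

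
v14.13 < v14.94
True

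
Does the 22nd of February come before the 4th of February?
No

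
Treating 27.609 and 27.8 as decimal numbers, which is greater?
27.8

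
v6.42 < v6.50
True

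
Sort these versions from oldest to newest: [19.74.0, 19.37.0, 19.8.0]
[19.8.0, 19.37.0, 19.74.0]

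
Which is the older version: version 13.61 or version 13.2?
version 13.2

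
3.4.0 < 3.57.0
True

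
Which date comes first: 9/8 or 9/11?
9/8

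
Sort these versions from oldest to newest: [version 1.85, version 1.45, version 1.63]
[version 1.45, version 1.63, version 1.85]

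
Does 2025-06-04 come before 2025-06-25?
Yes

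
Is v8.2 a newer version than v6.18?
Yes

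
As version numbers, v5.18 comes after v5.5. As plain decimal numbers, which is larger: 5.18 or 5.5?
5.5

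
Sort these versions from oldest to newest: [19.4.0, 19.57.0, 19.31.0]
[19.4.0, 19.31.0, 19.57.0]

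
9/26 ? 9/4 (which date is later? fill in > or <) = >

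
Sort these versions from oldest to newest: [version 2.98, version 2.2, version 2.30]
[version 2.2, version 2.30, version 2.98]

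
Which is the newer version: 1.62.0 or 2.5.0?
2.5.0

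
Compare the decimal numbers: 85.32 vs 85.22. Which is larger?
85.32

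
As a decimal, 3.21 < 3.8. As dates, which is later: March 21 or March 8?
March 21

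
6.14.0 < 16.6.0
True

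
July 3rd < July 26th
True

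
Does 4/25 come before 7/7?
Yes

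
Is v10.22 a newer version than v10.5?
Yes. Version numbers are compared segment by segment as integers, not as decimals: minor version 22 > 5, so v10.22 > v10.5 (even though the decimal 10.22 < 10.5).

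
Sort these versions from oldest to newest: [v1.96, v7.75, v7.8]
[v1.96, v7.8, v7.75]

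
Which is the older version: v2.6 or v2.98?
v2.6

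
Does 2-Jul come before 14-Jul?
Yes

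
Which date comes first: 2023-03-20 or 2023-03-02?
2023-03-02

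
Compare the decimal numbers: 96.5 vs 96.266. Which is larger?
96.5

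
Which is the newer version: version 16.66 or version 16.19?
version 16.66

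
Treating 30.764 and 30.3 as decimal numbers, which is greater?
30.764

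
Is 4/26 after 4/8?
Yes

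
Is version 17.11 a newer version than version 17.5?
Yes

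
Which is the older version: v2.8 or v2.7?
v2.7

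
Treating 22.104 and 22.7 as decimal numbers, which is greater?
22.7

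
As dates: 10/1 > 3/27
True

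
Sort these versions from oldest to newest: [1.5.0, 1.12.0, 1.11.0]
[1.5.0, 1.11.0, 1.12.0]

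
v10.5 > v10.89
False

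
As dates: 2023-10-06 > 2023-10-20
False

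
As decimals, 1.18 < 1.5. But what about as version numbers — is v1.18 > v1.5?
True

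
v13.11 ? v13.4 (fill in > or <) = >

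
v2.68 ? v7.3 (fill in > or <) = <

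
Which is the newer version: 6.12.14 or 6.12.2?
6.12.14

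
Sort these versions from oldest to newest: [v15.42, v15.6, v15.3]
[v15.3, v15.6, v15.42]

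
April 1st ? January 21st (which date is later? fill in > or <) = >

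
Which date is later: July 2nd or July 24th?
July 24th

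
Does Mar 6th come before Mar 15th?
Yes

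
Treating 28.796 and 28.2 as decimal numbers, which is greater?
28.796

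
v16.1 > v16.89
False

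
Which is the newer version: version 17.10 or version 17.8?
version 17.10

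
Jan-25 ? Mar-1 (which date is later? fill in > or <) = <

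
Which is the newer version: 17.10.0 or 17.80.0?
17.80.0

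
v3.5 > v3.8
False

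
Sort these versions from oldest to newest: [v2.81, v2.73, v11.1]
[v2.73, v2.81, v11.1]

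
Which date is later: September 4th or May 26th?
September 4th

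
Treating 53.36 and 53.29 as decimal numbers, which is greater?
53.36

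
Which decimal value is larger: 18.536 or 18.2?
18.536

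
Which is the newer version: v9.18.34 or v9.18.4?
v9.18.34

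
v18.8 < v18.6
False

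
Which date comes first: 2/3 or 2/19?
2/3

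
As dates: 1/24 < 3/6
True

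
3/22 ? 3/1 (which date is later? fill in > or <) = >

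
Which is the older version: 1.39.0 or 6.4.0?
1.39.0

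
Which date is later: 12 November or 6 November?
12 November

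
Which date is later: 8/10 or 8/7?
8/10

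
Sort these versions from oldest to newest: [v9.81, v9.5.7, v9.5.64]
[v9.5.7, v9.5.64, v9.81]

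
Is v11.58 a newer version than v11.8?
Yes. Version numbers are compared segment by segment as integers, not as decimals: minor version 58 > 8, so v11.58 > v11.8 (even though the decimal 11.58 < 11.8).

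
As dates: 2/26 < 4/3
True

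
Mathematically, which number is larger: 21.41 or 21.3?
21.41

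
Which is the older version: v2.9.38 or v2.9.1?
v2.9.1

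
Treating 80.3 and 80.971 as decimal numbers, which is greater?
80.971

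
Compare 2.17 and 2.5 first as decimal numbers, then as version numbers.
As decimals: 2.17 < 2.5. As versions: v2.17 > v2.5 (minor version 17 > 5).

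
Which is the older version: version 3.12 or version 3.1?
version 3.1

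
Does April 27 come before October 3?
Yes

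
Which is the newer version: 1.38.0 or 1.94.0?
1.94.0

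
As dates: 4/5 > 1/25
True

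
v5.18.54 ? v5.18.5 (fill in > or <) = >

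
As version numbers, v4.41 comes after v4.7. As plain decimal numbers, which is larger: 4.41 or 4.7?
4.7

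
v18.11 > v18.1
True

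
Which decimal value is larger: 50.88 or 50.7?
50.88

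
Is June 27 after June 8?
Yes. Day 27 comes after day 8 in June — this is a date comparison, not a decimal one (the decimal 6.27 would be smaller than 6.8).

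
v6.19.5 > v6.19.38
False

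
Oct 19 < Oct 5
False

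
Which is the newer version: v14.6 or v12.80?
v14.6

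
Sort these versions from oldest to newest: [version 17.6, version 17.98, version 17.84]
[version 17.6, version 17.84, version 17.98]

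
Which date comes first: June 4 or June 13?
June 4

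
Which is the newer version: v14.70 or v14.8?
v14.70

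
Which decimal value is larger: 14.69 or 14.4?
14.69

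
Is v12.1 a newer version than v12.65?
No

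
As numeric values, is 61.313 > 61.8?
False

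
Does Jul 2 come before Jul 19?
Yes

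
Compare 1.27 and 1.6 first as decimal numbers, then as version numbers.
As decimals: 1.27 < 1.6. As versions: v1.27 > v1.6 (minor version 27 > 6).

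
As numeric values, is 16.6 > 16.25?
True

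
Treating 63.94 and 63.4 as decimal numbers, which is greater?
63.94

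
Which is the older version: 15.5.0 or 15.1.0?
15.1.0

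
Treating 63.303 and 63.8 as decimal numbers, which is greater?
63.8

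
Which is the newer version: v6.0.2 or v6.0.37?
v6.0.37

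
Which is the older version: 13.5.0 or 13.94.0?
13.5.0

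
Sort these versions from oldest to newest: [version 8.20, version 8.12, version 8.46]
[version 8.12, version 8.20, version 8.46]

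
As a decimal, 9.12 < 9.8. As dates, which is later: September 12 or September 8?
September 12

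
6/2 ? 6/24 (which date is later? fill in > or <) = <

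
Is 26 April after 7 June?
No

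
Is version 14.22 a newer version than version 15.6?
No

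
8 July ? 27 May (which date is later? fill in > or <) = >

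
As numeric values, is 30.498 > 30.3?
True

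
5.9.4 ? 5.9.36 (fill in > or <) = <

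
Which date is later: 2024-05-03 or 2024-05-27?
2024-05-27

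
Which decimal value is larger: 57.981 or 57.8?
57.981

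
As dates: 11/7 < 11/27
True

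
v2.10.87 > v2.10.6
True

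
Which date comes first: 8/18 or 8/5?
8/5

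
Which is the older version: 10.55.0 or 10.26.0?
10.26.0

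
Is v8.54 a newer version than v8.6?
Yes. Version numbers are compared segment by segment as integers, not as decimals: minor version 54 > 6, so v8.54 > v8.6 (even though the decimal 8.54 < 8.6).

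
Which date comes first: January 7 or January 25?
January 7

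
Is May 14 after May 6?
Yes. Day 14 comes after day 6 in May — this is a date comparison, not a decimal one (the decimal 5.14 would be smaller than 5.6).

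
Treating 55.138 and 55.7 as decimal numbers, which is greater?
55.7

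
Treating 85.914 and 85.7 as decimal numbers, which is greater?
85.914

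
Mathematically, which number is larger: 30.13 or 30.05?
30.13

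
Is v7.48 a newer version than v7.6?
Yes. Version numbers are compared segment by segment as integers, not as decimals: minor version 48 > 6, so v7.48 > v7.6 (even though the decimal 7.48 < 7.6).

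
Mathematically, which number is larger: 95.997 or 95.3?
95.997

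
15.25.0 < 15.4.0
False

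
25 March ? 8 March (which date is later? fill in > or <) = >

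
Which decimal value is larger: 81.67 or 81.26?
81.67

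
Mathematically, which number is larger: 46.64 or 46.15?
46.64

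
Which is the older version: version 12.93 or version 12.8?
version 12.8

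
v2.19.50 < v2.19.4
False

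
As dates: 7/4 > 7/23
False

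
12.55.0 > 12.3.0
True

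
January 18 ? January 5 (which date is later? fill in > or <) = >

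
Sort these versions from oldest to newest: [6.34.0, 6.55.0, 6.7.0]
[6.7.0, 6.34.0, 6.55.0]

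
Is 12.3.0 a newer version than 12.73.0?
No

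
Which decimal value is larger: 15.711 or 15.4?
15.711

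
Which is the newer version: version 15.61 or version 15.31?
version 15.61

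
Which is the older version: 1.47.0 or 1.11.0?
1.11.0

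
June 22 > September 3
False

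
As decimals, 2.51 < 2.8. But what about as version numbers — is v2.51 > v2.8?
True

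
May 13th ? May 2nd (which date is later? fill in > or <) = >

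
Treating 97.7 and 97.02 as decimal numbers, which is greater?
97.7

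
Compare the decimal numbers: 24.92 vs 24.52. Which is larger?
24.92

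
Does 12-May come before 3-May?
No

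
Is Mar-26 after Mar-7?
Yes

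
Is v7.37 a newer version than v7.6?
Yes. Version numbers are compared segment by segment as integers, not as decimals: minor version 37 > 6, so v7.37 > v7.6 (even though the decimal 7.37 < 7.6).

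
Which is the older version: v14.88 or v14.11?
v14.11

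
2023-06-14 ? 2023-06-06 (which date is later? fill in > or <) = >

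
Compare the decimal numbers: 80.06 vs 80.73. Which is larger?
80.73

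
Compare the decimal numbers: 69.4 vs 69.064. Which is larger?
69.4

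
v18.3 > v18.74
False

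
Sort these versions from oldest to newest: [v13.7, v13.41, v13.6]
[v13.6, v13.7, v13.41]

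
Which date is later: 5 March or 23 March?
23 March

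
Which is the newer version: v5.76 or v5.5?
v5.76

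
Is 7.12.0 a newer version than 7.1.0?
Yes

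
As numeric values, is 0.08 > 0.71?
False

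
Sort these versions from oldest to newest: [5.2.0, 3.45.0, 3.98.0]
[3.45.0, 3.98.0, 5.2.0]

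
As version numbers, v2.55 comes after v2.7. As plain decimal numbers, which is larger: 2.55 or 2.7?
2.7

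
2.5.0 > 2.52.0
False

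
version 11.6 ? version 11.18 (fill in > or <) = <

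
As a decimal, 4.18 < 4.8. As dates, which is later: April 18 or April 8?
April 18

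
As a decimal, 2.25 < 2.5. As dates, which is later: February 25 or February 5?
February 25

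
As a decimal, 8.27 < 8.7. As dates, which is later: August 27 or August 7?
August 27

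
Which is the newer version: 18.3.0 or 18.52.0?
18.52.0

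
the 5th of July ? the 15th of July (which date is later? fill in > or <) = <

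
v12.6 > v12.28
False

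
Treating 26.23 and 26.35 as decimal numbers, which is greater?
26.35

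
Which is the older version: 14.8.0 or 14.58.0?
14.8.0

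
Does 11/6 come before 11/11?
Yes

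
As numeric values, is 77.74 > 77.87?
False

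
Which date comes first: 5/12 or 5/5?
5/5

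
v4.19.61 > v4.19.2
True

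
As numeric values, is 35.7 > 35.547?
True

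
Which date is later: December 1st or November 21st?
December 1st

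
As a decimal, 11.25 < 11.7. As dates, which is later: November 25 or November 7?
November 25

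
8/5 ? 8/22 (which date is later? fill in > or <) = <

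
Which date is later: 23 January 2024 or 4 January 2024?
23 January 2024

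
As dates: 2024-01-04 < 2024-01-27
True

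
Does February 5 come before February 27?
Yes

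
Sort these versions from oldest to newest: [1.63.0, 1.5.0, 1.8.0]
[1.5.0, 1.8.0, 1.63.0]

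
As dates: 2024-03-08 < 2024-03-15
True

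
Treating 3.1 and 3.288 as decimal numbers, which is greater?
3.288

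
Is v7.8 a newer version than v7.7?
Yes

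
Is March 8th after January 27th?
Yes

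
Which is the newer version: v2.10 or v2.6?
v2.10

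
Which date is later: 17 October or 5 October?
17 October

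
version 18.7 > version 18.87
False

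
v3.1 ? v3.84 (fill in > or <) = <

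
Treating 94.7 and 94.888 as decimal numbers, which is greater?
94.888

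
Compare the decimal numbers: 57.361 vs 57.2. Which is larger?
57.361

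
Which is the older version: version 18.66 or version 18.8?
version 18.8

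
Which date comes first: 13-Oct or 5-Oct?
5-Oct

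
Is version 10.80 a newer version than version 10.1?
Yes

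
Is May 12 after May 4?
Yes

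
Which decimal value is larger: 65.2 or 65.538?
65.538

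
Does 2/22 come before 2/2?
No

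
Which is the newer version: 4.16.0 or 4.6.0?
4.16.0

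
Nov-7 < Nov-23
True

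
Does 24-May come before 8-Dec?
Yes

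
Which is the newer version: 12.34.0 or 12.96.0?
12.96.0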